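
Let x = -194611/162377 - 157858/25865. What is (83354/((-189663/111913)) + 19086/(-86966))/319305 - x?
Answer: 31811227926738237232762/4450598707403045628585 ≈ 7.1476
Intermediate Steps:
x = -431917211/59153255 (x = -194611*1/162377 - 157858*1/25865 = -2741/2287 - 157858/25865 = -431917211/59153255 ≈ -7.3017)
(83354/((-189663/111913)) + 19086/(-86966))/319305 - x = (83354/((-189663/111913)) + 19086/(-86966))/319305 - 1*(-431917211/59153255) = (83354/((-189663*1/111913)) + 19086*(-1/86966))*(1/319305) + 431917211/59153255 = (83354/(-189663/111913) - 9543/43483)*(1/319305) + 431917211/59153255 = (83354*(-111913/189663) - 9543/43483)*(1/319305) + 431917211/59153255 = (-9328396202/189663 - 9543/43483)*(1/319305) + 431917211/59153255 = -405628462005575/8247116229*1/319305 + 431917211/59153255 = -81125692401115/526669089500169 + 431917211/59153255 = 31811227926738237232762/4450598707403045628585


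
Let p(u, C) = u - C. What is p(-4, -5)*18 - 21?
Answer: -3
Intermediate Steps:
p(-4, -5)*18 - 21 = (-4 - 1*(-5))*18 - 21 = (-4 + 5)*18 - 21 = 1*18 - 21 = 18 - 21 = -3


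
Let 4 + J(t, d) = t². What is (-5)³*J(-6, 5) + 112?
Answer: -3888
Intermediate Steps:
J(t, d) = -4 + t²
(-5)³*J(-6, 5) + 112 = (-5)³*(-4 + (-6)²) + 112 = -125*(-4 + 36) + 112 = -125*32 + 112 = -4000 + 112 = -3888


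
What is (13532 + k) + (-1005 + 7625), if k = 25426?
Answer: 45578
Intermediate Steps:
(13532 + k) + (-1005 + 7625) = (13532 + 25426) + (-1005 + 7625) = 38958 + 6620 = 45578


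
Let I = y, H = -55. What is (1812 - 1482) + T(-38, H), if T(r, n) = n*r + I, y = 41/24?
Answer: 58121/24 ≈ 2421.7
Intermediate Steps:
y = 41/24 (y = 41*(1/24) = 41/24 ≈ 1.7083)
I = 41/24 ≈ 1.7083
T(r, n) = 41/24 + n*r (T(r, n) = n*r + 41/24 = 41/24 + n*r)
(1812 - 1482) + T(-38, H) = (1812 - 1482) + (41/24 - 55*(-38)) = 330 + (41/24 + 2090) = 330 + 50201/24 = 58121/24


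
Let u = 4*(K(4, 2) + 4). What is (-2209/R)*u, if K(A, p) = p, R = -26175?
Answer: 17672/8725 ≈ 2.0254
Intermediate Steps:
u = 24 (u = 4*(2 + 4) = 4*6 = 24)
(-2209/R)*u = -2209/(-26175)*24 = -2209*(-1/26175)*24 = (2209/26175)*24 = 17672/8725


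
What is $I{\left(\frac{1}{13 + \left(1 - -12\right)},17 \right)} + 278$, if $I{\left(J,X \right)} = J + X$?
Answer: $\frac{7671}{26} \approx 295.04$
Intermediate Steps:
$I{\left(\frac{1}{13 + \left(1 - -12\right)},17 \right)} + 278 = \left(\frac{1}{13 + \left(1 - -12\right)} + 17\right) + 278 = \left(\frac{1}{13 + \left(1 + 12\right)} + 17\right) + 278 = \left(\frac{1}{13 + 13} + 17\right) + 278 = \left(\frac{1}{26} + 17\right) + 278 = \frac{443}{26} + 278 = \frac{7671}{26}$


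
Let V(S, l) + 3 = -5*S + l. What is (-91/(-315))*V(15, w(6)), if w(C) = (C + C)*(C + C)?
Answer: 286/15 ≈ 19.067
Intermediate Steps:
w(C) = 4*C² (w(C) = (2*C)*(2*C) = 4*C²)
V(S, l) = -3 + l - 5*S (V(S, l) = -3 + (-5*S + l) = -3 + (l - 5*S) = -3 + l - 5*S)
(-91/(-315))*V(15, w(6)) = (-91/(-315))*(-3 + 4*6² - 5*15) = (-91*(-1/315))*(-3 + 4*36 - 75) = 13*(-3 + 144 - 75)/45 = (13/45)*66 = 286/15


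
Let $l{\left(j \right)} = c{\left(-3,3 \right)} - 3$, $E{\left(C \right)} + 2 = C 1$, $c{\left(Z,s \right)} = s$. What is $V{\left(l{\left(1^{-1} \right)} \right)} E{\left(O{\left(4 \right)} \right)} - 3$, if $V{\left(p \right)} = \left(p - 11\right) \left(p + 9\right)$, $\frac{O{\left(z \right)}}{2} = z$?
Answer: $-597$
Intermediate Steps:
$O{\left(z \right)} = 2 z$
$E{\left(C \right)} = -2 + C$ ($E{\left(C \right)} = -2 + C 1 = -2 + C$)
$l{\left(j \right)} = 0$ ($l{\left(j \right)} = 3 - 3 = 0$)
$V{\left(p \right)} = \left(-11 + p\right) \left(9 + p\right)$
$V{\left(l{\left(1^{-1} \right)} \right)} E{\left(O{\left(4 \right)} \right)} - 3 = \left(-99 + 0^{2} - 0\right) \left(-2 + 2 \cdot 4\right) - 3 = \left(-99 + 0 + 0\right) \left(-2 + 8\right) - 3 = \left(-99\right) 6 - 3 = -594 - 3 = -597$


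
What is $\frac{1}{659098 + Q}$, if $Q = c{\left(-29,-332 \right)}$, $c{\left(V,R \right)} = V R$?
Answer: $\frac{1}{668726} \approx 1.4954 \cdot 10^{-6}$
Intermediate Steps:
$c{\left(V,R \right)} = R V$
$Q = 9628$ ($Q = \left(-332\right) \left(-29\right) = 9628$)
$\frac{1}{659098 + Q} = \frac{1}{659098 + 9628} = \frac{1}{668726}$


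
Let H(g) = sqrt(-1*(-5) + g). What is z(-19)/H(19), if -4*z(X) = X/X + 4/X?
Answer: -5*sqrt(6)/304 ≈ -0.040288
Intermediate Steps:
z(X) = -1/4 - 1/X (z(X) = -(X/X + 4/X)/4 = -(1 + 4/X)/4 = -1/4 - 1/X)
H(g) = sqrt(5 + g)
z(-19)/H(19) = ((1/4)*(-4 - 1*(-19))/(-19))/(sqrt(5 + 19)) = ((1/4)*(-1/19)*(-4 + 19))/(sqrt(24)) = ((1/4)*(-1/19)*15)/((2*sqrt(6))) = -5*sqrt(6)/304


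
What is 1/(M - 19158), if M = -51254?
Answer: -1/70412 ≈ -1.4202e-5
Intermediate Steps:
1/(M - 19158) = 1/(-51254 - 19158) = 1/(-70412) = -1/70412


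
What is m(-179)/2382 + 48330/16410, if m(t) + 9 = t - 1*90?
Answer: 1842668/651477 ≈ 2.8284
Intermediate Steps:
m(t) = -99 + t (m(t) = -9 + (t - 1*90) = -9 + (t - 90) = -9 + (-90 + t) = -99 + t)
m(-179)/2382 + 48330/16410 = (-99 - 179)/2382 + 48330/16410 = -278*1/2382 + 48330*(1/16410) = -139/1191 + 1611/547 = 1842668/651477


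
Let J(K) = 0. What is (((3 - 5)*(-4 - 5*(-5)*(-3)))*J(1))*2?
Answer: 0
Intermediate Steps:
(((3 - 5)*(-4 - 5*(-5)*(-3)))*J(1))*2 = (((3 - 5)*(-4 - 5*(-5)*(-3)))*0)*2 = (-2*(-4 + 25*(-3))*0)*2 = (-2*(-4 - 75)*0)*2 = (-2*(-79)*0)*2 = (158*0)*2 = 0*2 = 0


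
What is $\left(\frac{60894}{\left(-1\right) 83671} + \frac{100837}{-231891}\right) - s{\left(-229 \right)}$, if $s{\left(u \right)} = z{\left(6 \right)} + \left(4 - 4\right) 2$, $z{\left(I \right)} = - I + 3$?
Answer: $\frac{3240886582}{1763868351} \approx 1.8374$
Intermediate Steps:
$z{\left(I \right)} = 3 - I$
$s{\left(u \right)} = -3$ ($s{\left(u \right)} = \left(3 - 6\right) + \left(4 - 4\right) 2 = -3 + 0 \cdot 2 = -3 + 0 = -3$)
$\left(\frac{60894}{\left(-1\right) 83671} + \frac{100837}{-231891}\right) - s{\left(-229 \right)} = \left(\frac{60894}{\left(-1\right) 83671} + \frac{100837}{-231891}\right) - -3 = \left(\frac{60894}{-83671} + 100837 \left(- \frac{1}{231891}\right)\right) + 3 = \left(60894 \left(- \frac{1}{83671}\right) - \frac{9167}{21081}\right) + 3 = \left(- \frac{60894}{83671} - \frac{9167}{21081}\right) + 3 = - \frac{2050718471}{1763868351} + 3 = \frac{3240886582}{1763868351}$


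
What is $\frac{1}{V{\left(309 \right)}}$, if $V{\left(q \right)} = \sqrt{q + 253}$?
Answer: $\frac{\sqrt{562}}{562} \approx 0.042182$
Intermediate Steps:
$V{\left(q \right)} = \sqrt{253 + q}$
$\frac{1}{V{\left(309 \right)}} = \frac{1}{\sqrt{253 + 309}} = \frac{1}{\sqrt{562}} = \frac{\sqrt{562}}{562}$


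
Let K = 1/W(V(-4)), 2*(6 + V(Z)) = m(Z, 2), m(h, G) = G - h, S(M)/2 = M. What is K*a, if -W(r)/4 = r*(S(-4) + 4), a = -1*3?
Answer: 1/16 ≈ 0.062500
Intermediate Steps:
S(M) = 2*M
a = -3
V(Z) = -5 - Z/2 (V(Z) = -6 + (2 - Z)/2 = -6 + (1 - Z/2) = -5 - Z/2)
W(r) = 16*r (W(r) = -4*r*(2*(-4) + 4) = -4*r*(-8 + 4) = -4*r*(-4) = -(-16)*r = 16*r)
K = -1/48 (K = 1/(16*(-5 - ½*(-4))) = 1/(16*(-5 + 2)) = 1/(16*(-3)) = 1/(-48) = -1/48 ≈ -0.020833)
K*a = -1/48*(-3) = 1/16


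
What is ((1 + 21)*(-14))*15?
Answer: -4620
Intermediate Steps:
((1 + 21)*(-14))*15 = (22*(-14))*15 = -308*15 = -4620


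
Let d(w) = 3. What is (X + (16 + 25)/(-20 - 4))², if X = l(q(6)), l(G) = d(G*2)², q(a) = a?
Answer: 30625/576 ≈ 53.168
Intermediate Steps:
l(G) = 9 (l(G) = 3² = 9)
X = 9
(X + (16 + 25)/(-20 - 4))² = (9 + (16 + 25)/(-20 - 4))² = (9 + 41/(-24))² = (9 + 41*(-1/24))² = (9 - 41/24)² = (175/24)² = 30625/576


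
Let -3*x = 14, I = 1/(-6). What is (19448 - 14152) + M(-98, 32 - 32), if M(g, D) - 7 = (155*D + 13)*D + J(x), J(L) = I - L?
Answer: 10615/2 ≈ 5307.5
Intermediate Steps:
I = -1/6 ≈ -0.16667
x = -14/3 (x = -1/3*14 = -14/3 ≈ -4.6667)
J(L) = -1/6 - L
M(g, D) = 23/2 + D*(13 + 155*D) (M(g, D) = 7 + ((155*D + 13)*D + (-1/6 - 1*(-14/3))) = 7 + ((13 + 155*D)*D + (-1/6 + 14/3)) = 7 + (D*(13 + 155*D) + 9/2) = 7 + (9/2 + D*(13 + 155*D)) = 23/2 + D*(13 + 155*D))
(19448 - 14152) + M(-98, 32 - 32) = (19448 - 14152) + (23/2 + 13*(32 - 32) + 155*(32 - 32)**2) = 5296 + (23/2 + 13*0 + 155*0**2) = 5296 + (23/2 + 0 + 155*0) = 5296 + (23/2 + 0 + 0) = 5296 + 23/2 = 10615/2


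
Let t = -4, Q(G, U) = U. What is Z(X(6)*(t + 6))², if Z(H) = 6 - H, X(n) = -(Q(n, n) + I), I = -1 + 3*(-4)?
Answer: 64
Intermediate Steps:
I = -13 (I = -1 - 12 = -13)
X(n) = 13 - n (X(n) = -(n - 13) = -(-13 + n) = 13 - n)
Z(X(6)*(t + 6))² = (6 - (13 - 1*6)*(-4 + 6))² = (6 - (13 - 6)*2)² = (6 - 7*2)² = (6 - 1*14)² = (6 - 14)² = (-8)² = 64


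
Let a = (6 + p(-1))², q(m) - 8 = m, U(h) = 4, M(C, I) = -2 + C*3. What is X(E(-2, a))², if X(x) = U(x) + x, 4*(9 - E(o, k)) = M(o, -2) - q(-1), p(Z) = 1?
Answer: 4489/16 ≈ 280.56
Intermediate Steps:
M(C, I) = -2 + 3*C
q(m) = 8 + m
a = 49 (a = (6 + 1)² = 7² = 49)
E(o, k) = 45/4 - 3*o/4 (E(o, k) = 9 - ((-2 + 3*o) - (8 - 1))/4 = 9 - ((-2 + 3*o) - 1*7)/4 = 9 - ((-2 + 3*o) - 7)/4 = 9 - (-9 + 3*o)/4 = 9 + (9/4 - 3*o/4) = 45/4 - 3*o/4)
X(x) = 4 + x
X(E(-2, a))² = (4 + (45/4 - ¾*(-2)))² = (4 + (45/4 + 3/2))² = (4 + 51/4)² = (67/4)² = 4489/16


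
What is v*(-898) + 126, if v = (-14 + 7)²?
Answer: -43876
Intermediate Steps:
v = 49 (v = (-7)² = 49)
v*(-898) + 126 = 49*(-898) + 126 = -44002 + 126 = -43876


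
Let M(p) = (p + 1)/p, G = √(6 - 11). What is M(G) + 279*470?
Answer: 131131 - I*√5/5 ≈ 1.3113e+5 - 0.44721*I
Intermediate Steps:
G = I*√5 (G = √(-5) = I*√5 ≈ 2.2361*I)
M(p) = (1 + p)/p
M(G) + 279*470 = (1 + I*√5)/((I*√5)) + 279*470 = (-I*√5/5)*(1 + I*√5) + 131130 = -I*√5*(1 + I*√5)/5 + 131130 = 131130 - I*√5*(1 + I*√5)/5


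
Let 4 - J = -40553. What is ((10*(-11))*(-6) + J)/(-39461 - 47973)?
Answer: -41217/87434 ≈ -0.47141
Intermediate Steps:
J = 40557 (J = 4 - 1*(-40553) = 4 + 40553 = 40557)
((10*(-11))*(-6) + J)/(-39461 - 47973) = ((10*(-11))*(-6) + 40557)/(-39461 - 47973) = (-110*(-6) + 40557)/(-87434) = (660 + 40557)*(-1/87434) = 41217*(-1/87434) = -41217/87434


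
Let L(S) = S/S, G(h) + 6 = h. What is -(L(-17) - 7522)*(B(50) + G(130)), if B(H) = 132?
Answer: 1925376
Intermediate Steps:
G(h) = -6 + h
L(S) = 1
-(L(-17) - 7522)*(B(50) + G(130)) = -(1 - 7522)*(132 + (-6 + 130)) = -(-7521)*(132 + 124) = -(-7521)*256 = -1*(-1925376) = 1925376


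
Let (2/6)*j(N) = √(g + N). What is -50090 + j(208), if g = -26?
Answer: -50090 + 3*√182 ≈ -50050.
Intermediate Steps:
j(N) = 3*√(-26 + N)
-50090 + j(208) = -50090 + 3*√(-26 + 208) = -50090 + 3*√182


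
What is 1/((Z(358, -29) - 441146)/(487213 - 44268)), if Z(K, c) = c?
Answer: -88589/88235 ≈ -1.0040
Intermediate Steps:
1/((Z(358, -29) - 441146)/(487213 - 44268)) = 1/((-29 - 441146)/(487213 - 44268)) = 1/(-441175/442945) = 1/(-441175*1/442945) = 1/(-88235/88589) = -88589/88235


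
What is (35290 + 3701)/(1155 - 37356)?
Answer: -12997/12067 ≈ -1.0771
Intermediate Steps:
(35290 + 3701)/(1155 - 37356) = 38991/(-36201) = 38991*(-1/36201) = -12997/12067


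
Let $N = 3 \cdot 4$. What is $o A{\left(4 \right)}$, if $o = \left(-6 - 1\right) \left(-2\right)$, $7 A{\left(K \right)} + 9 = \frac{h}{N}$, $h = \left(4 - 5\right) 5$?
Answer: $- \frac{113}{6} \approx -18.833$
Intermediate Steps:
$N = 12$
$h = -5$ ($h = \left(-1\right) 5 = -5$)
$A{\left(K \right)} = - \frac{113}{84}$ ($A{\left(K \right)} = - \frac{9}{7} + \frac{\left(-5\right) \frac{1}{12}}{7} = - \frac{9}{7} + \frac{1}{7} \left(- \frac{5}{12}\right) = - \frac{9}{7} - \frac{5}{84} = - \frac{113}{84}$)
$o = 14$ ($o = \left(-7\right) \left(-2\right) = 14$)
$o A{\left(4 \right)} = 14 \left(- \frac{113}{84}\right) = - \frac{113}{6}$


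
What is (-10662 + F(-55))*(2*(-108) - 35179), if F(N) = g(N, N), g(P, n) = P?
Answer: 379328215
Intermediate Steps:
F(N) = N
(-10662 + F(-55))*(2*(-108) - 35179) = (-10662 - 55)*(2*(-108) - 35179) = -10717*(-216 - 35179) = -10717*(-35395) = 379328215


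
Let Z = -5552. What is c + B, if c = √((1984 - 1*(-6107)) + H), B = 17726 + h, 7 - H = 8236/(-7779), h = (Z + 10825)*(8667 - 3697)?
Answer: 26224536 + 17*√1695837558/7779 ≈ 2.6225e+7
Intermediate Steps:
h = 26206810 (h = (-5552 + 10825)*(8667 - 3697) = 5273*4970 = 26206810)
H = 62689/7779 (H = 7 - 8236/(-7779) = 7 - 8236*(-1)/7779 = 7 - 1*(-8236/7779) = 7 + 8236/7779 = 62689/7779 ≈ 8.0587)
B = 26224536 (B = 17726 + 26206810 = 26224536)
c = 17*√1695837558/7779 (c = √((1984 - 1*(-6107)) + 62689/7779) = √((1984 + 6107) + 62689/7779) = √(8091 + 62689/7779) = √(63002578/7779) = 17*√1695837558/7779 ≈ 89.995)
c + B = 17*√1695837558/7779 + 26224536 = 26224536 + 17*√1695837558/7779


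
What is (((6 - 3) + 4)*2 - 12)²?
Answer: 4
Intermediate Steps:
(((6 - 3) + 4)*2 - 12)² = ((3 + 4)*2 - 12)² = (7*2 - 12)² = (14 - 12)² = 2² = 4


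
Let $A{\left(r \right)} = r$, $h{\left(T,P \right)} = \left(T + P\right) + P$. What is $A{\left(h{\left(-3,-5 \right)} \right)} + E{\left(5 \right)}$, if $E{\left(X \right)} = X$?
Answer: $-8$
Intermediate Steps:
$h{\left(T,P \right)} = T + 2 P$ ($h{\left(T,P \right)} = \left(P + T\right) + P = T + 2 P$)
$A{\left(h{\left(-3,-5 \right)} \right)} + E{\left(5 \right)} = \left(-3 + 2 \left(-5\right)\right) + 5 = \left(-3 - 10\right) + 5 = -13 + 5 = -8$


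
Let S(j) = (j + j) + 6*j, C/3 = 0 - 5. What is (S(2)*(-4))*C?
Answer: 960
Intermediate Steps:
C = -15 (C = 3*(0 - 5) = 3*(-5) = -15)
S(j) = 8*j (S(j) = 2*j + 6*j = 8*j)
(S(2)*(-4))*C = ((8*2)*(-4))*(-15) = (16*(-4))*(-15) = -64*(-15) = 960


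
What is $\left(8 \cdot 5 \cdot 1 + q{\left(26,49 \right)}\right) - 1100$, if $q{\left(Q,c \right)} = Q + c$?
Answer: $-985$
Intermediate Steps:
$\left(8 \cdot 5 \cdot 1 + q{\left(26,49 \right)}\right) - 1100 = \left(8 \cdot 5 \cdot 1 + \left(26 + 49\right)\right) - 1100 = \left(40 \cdot 1 + 75\right) - 1100 = \left(40 + 75\right) - 1100 = 115 - 1100 = -985$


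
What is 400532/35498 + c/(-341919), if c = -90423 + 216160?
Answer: 66243044441/6068720331 ≈ 10.915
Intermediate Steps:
c = 125737
400532/35498 + c/(-341919) = 400532/35498 + 125737/(-341919) = 400532*(1/35498) + 125737*(-1/341919) = 200266/17749 - 125737/341919 = 66243044441/6068720331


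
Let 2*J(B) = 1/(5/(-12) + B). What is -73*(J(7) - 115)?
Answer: 662767/79 ≈ 8389.5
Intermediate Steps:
J(B) = 1/(2*(-5/12 + B)) (J(B) = 1/(2*(5/(-12) + B)) = 1/(2*(5*(-1/12) + B)) = 1/(2*(-5/12 + B)))
-73*(J(7) - 115) = -73*(6/(-5 + 12*7) - 115) = -73*(6/(-5 + 84) - 115) = -73*(6/79 - 115) = -73*(-9079/79) = 662767/79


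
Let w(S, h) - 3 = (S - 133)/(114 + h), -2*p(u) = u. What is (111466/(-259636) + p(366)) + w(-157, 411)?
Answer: -2466941609/13630890 ≈ -180.98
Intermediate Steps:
p(u) = -u/2
w(S, h) = 3 + (-133 + S)/(114 + h) (w(S, h) = 3 + (S - 133)/(114 + h) = 3 + (-133 + S)/(114 + h))
(111466/(-259636) + p(366)) + w(-157, 411) = (111466/(-259636) - ½*366) + (209 - 157 + 3*411)/(114 + 411) = (111466*(-1/259636) - 183) + (209 - 157 + 1233)/525 = (-55733/129818 - 183) + (1/525)*1285 = -23812427/129818 + 257/105 = -2466941609/13630890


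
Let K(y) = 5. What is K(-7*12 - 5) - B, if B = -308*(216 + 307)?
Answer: 161089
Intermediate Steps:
B = -161084 (B = -308*523 = -161084)
K(-7*12 - 5) - B = 5 - 1*(-161084) = 5 + 161084 = 161089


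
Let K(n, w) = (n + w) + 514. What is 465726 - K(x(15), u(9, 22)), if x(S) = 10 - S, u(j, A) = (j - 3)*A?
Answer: 465085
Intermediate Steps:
u(j, A) = A*(-3 + j) (u(j, A) = (-3 + j)*A = A*(-3 + j))
K(n, w) = 514 + n + w
465726 - K(x(15), u(9, 22)) = 465726 - (514 + (10 - 1*15) + 22*(-3 + 9)) = 465726 - (514 + (10 - 15) + 22*6) = 465726 - (514 - 5 + 132) = 465726 - 1*641 = 465726 - 641 = 465085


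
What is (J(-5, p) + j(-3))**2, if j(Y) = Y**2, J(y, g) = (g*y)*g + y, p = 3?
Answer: 1681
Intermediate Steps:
J(y, g) = y + y*g**2 (J(y, g) = y*g**2 + y = y + y*g**2)
(J(-5, p) + j(-3))**2 = (-5*(1 + 3**2) + (-3)**2)**2 = (-5*(1 + 9) + 9)**2 = (-5*10 + 9)**2 = (-50 + 9)**2 = (-41)**2 = 1681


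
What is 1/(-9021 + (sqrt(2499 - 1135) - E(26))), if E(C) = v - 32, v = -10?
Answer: -8979/80621077 - 2*sqrt(341)/80621077 ≈ -0.00011183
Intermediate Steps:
E(C) = -42 (E(C) = -10 - 32 = -42)
1/(-9021 + (sqrt(2499 - 1135) - E(26))) = 1/(-9021 + (sqrt(2499 - 1135) - 1*(-42))) = 1/(-9021 + (sqrt(1364) + 42)) = 1/(-9021 + (2*sqrt(341) + 42)) = 1/(-9021 + (42 + 2*sqrt(341))) = 1/(-8979 + 2*sqrt(341))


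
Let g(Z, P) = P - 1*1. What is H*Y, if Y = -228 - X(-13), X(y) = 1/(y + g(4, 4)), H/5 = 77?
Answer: -175483/2 ≈ -87742.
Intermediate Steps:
H = 385 (H = 5*77 = 385)
g(Z, P) = -1 + P (g(Z, P) = P - 1 = -1 + P)
X(y) = 1/(3 + y) (X(y) = 1/(y + (-1 + 4)) = 1/(y + 3) = 1/(3 + y))
Y = -2279/10 (Y = -228 - 1/(3 - 13) = -228 - 1/(-10) = -228 - 1*(-⅒) = -228 + ⅒ = -2279/10 ≈ -227.90)
H*Y = 385*(-2279/10) = -175483/2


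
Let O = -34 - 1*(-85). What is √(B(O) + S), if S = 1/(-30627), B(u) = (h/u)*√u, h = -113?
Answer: √(-983467 - 66737897067*√51)/173553 ≈ 3.9778*I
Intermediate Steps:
O = 51 (O = -34 + 85 = 51)
B(u) = -113/√u (B(u) = (-113/u)*√u = -113/√u)
S = -1/30627 ≈ -3.2651e-5
√(B(O) + S) = √(-113*√51/51 - 1/30627) = √(-1/30627 - 113*√51/51)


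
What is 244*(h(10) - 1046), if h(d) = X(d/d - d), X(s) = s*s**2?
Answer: -433100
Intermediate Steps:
X(s) = s**3
h(d) = (1 - d)**3 (h(d) = (d/d - d)**3 = (1 - d)**3)
244*(h(10) - 1046) = 244*(-(-1 + 10)**3 - 1046) = 244*(-1*9**3 - 1046) = 244*(-1*729 - 1046) = 244*(-729 - 1046) = 244*(-1775) = -433100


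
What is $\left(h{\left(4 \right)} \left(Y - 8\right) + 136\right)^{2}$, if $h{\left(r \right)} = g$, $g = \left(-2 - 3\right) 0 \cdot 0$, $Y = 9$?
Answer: $18496$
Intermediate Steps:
$g = 0$ ($g = \left(-2 - 3\right) 0 \cdot 0 = \left(-5\right) 0 \cdot 0 = 0 \cdot 0 = 0$)
$h{\left(r \right)} = 0$
$\left(h{\left(4 \right)} \left(Y - 8\right) + 136\right)^{2} = \left(0 \left(9 - 8\right) + 136\right)^{2} = \left(0 \cdot 1 + 136\right)^{2} = \left(0 + 136\right)^{2} = 136^{2} = 18496$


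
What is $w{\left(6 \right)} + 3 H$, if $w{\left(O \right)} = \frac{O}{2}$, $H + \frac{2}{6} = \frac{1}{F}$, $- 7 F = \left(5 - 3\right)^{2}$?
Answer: $- \frac{13}{4} \approx -3.25$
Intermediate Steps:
$F = - \frac{4}{7}$ ($F = - \frac{\left(5 - 3\right)^{2}}{7} = - \frac{2^{2}}{7} = \left(- \frac{1}{7}\right) 4 = - \frac{4}{7} \approx -0.57143$)
$H = - \frac{25}{12}$ ($H = - \frac{1}{3} + \frac{1}{- \frac{4}{7}} = - \frac{1}{3} - \frac{7}{4} = - \frac{25}{12} \approx -2.0833$)
$w{\left(O \right)} = \frac{O}{2}$ ($w{\left(O \right)} = O \frac{1}{2} = \frac{O}{2}$)
$w{\left(6 \right)} + 3 H = \frac{1}{2} \cdot 6 + 3 \left(- \frac{25}{12}\right) = 3 - \frac{25}{4} = - \frac{13}{4}$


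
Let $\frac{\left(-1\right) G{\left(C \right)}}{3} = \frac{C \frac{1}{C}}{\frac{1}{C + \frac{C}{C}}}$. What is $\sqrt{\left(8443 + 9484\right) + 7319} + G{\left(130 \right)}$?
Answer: $-393 + \sqrt{25246} \approx -234.11$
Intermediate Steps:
$G{\left(C \right)} = -3 - 3 C$ ($G{\left(C \right)} = - 3 \frac{C \frac{1}{C}}{\frac{1}{C + \frac{C}{C}}} = - 3 \cdot 1 \frac{1}{\frac{1}{C + 1}} = - 3 \cdot 1 \frac{1}{\frac{1}{1 + C}} = - 3 \cdot 1 \left(1 + C\right) = - 3 \left(1 + C\right) = -3 - 3 C$)
$\sqrt{\left(8443 + 9484\right) + 7319} + G{\left(130 \right)} = \sqrt{\left(8443 + 9484\right) + 7319} - 393 = \sqrt{17927 + 7319} - 393 = \sqrt{25246} - 393 = -393 + \sqrt{25246}$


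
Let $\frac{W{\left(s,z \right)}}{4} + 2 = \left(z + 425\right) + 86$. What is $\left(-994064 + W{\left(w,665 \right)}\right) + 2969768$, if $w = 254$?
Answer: $1980400$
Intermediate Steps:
$W{\left(s,z \right)} = 2036 + 4 z$ ($W{\left(s,z \right)} = -8 + 4 \left(\left(z + 425\right) + 86\right) = -8 + 4 \left(\left(425 + z\right) + 86\right) = -8 + 4 \left(511 + z\right) = -8 + \left(2044 + 4 z\right) = 2036 + 4 z$)
$\left(-994064 + W{\left(w,665 \right)}\right) + 2969768 = \left(-994064 + \left(2036 + 4 \cdot 665\right)\right) + 2969768 = \left(-994064 + \left(2036 + 2660\right)\right) + 2969768 = \left(-994064 + 4696\right) + 2969768 = -989368 + 2969768 = 1980400$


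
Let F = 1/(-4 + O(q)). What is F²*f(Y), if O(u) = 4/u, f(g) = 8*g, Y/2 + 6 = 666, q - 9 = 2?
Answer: 3993/5 ≈ 798.60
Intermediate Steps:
q = 11 (q = 9 + 2 = 11)
Y = 1320 (Y = -12 + 2*666 = -12 + 1332 = 1320)
F = -11/40 (F = 1/(-4 + 4/11) = 1/(-40/11) = -11/40 ≈ -0.27500)
F²*f(Y) = (-11/40)²*(8*1320) = (121/1600)*10560 = 3993/5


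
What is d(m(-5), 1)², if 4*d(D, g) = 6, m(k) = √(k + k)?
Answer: 9/4 ≈ 2.2500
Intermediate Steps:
m(k) = √2*√k (m(k) = √(2*k) = √2*√k)
d(D, g) = 3/2 (d(D, g) = (¼)*6 = 3/2)
d(m(-5), 1)² = (3/2)² = 9/4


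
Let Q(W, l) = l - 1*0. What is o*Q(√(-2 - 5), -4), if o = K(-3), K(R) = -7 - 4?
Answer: 44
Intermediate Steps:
Q(W, l) = l (Q(W, l) = l + 0 = l)
K(R) = -11
o = -11
o*Q(√(-2 - 5), -4) = -11*(-4) = 44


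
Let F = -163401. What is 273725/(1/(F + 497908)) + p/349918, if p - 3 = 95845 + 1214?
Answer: 16019758420601956/174959 ≈ 9.1563e+10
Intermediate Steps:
p = 97062 (p = 3 + (95845 + 1214) = 3 + 97059 = 97062)
273725/(1/(F + 497908)) + p/349918 = 273725/(1/(-163401 + 497908)) + 97062/349918 = 273725/(1/334507) + 97062*(1/349918) = 273725/(1/334507) + 48531/174959 = 273725*334507 + 48531/174959 = 91562928575 + 48531/174959 = 16019758420601956/174959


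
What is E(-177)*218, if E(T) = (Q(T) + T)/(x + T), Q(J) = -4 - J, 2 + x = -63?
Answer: 436/121 ≈ 3.6033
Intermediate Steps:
x = -65 (x = -2 - 63 = -65)
E(T) = -4/(-65 + T) (E(T) = ((-4 - T) + T)/(-65 + T) = -4/(-65 + T))
E(-177)*218 = -4/(-65 - 177)*218 = -4/(-242)*218 = -4*(-1/242)*218 = (2/121)*218 = 436/121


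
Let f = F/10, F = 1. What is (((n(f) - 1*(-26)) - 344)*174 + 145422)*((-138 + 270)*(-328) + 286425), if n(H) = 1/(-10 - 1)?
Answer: 240896103264/11 ≈ 2.1900e+10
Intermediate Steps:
f = ⅒ (f = 1/10 = 1*(⅒) = ⅒ ≈ 0.10000)
n(H) = -1/11 (n(H) = 1/(-11) = -1/11)
(((n(f) - 1*(-26)) - 344)*174 + 145422)*((-138 + 270)*(-328) + 286425) = (((-1/11 - 1*(-26)) - 344)*174 + 145422)*((-138 + 270)*(-328) + 286425) = (((-1/11 + 26) - 344)*174 + 145422)*(132*(-328) + 286425) = ((285/11 - 344)*174 + 145422)*(-43296 + 286425) = (-3499/11*174 + 145422)*243129 = (-608826/11 + 145422)*243129 = (990816/11)*243129 = 240896103264/11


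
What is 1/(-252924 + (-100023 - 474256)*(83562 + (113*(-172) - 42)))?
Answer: -1/36802348360 ≈ -2.7172e-11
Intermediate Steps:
1/(-252924 + (-100023 - 474256)*(83562 + (113*(-172) - 42))) = 1/(-252924 - 574279*(83562 + (-19436 - 42))) = 1/(-252924 - 574279*(83562 - 19478)) = 1/(-252924 - 574279*64084) = 1/(-252924 - 36802095436) = 1/(-36802348360) = -1/36802348360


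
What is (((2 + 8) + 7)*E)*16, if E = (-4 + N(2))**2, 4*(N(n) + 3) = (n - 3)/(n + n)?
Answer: 217073/16 ≈ 13567.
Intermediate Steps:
N(n) = -3 + (-3 + n)/(8*n) (N(n) = -3 + ((n - 3)/(n + n))/4 = -3 + ((-3 + n)/((2*n)))/4 = -3 + ((-3 + n)*(1/(2*n)))/4 = -3 + ((-3 + n)/(2*n))/4 = -3 + (-3 + n)/(8*n))
E = 12769/256 (E = (-4 + (1/8)*(-3 - 23*2)/2)**2 = (-4 + (1/8)*(1/2)*(-3 - 46))**2 = (-4 + (1/8)*(1/2)*(-49))**2 = (-4 - 49/16)**2 = (-113/16)**2 = 12769/256 ≈ 49.879)
(((2 + 8) + 7)*E)*16 = (((2 + 8) + 7)*(12769/256))*16 = ((10 + 7)*(12769/256))*16 = (17*(12769/256))*16 = (217073/256)*16 = 217073/16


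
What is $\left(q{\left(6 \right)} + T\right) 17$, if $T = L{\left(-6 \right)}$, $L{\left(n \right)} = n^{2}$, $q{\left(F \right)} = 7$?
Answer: $731$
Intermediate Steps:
$T = 36$ ($T = \left(-6\right)^{2} = 36$)
$\left(q{\left(6 \right)} + T\right) 17 = \left(7 + 36\right) 17 = 43 \cdot 17 = 731$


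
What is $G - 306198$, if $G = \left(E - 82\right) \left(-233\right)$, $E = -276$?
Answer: $-222784$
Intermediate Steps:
$G = 83414$ ($G = \left(-276 - 82\right) \left(-233\right) = \left(-358\right) \left(-233\right) = 83414$)
$G - 306198 = 83414 - 306198 = -222784$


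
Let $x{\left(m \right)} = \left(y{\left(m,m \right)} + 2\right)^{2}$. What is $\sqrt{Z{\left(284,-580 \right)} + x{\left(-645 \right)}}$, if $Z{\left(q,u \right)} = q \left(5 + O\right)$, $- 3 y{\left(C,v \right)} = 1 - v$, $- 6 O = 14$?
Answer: $\frac{52 \sqrt{154}}{3} \approx 215.1$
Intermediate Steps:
$O = - \frac{7}{3}$ ($O = \left(- \frac{1}{6}\right) 14 = - \frac{7}{3} \approx -2.3333$)
$y{\left(C,v \right)} = - \frac{1}{3} + \frac{v}{3}$ ($y{\left(C,v \right)} = - \frac{1 - v}{3} = - \frac{1}{3} + \frac{v}{3}$)
$Z{\left(q,u \right)} = \frac{8 q}{3}$ ($Z{\left(q,u \right)} = q \left(5 - \frac{7}{3}\right) = q \frac{8}{3} = \frac{8 q}{3}$)
$x{\left(m \right)} = \left(\frac{5}{3} + \frac{m}{3}\right)^{2}$ ($x{\left(m \right)} = \left(\left(- \frac{1}{3} + \frac{m}{3}\right) + 2\right)^{2} = \left(\frac{5}{3} + \frac{m}{3}\right)^{2}$)
$\sqrt{Z{\left(284,-580 \right)} + x{\left(-645 \right)}} = \sqrt{\frac{8}{3} \cdot 284 + \frac{\left(5 - 645\right)^{2}}{9}} = \sqrt{\frac{2272}{3} + \frac{\left(-640\right)^{2}}{9}} = \sqrt{\frac{2272}{3} + \frac{1}{9} \cdot 409600} = \sqrt{\frac{2272}{3} + \frac{409600}{9}} = \sqrt{\frac{416416}{9}} = \frac{52 \sqrt{154}}{3}$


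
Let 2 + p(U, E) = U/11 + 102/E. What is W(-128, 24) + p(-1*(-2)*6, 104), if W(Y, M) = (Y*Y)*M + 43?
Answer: 224944189/572 ≈ 3.9326e+5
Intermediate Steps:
W(Y, M) = 43 + M*Y² (W(Y, M) = Y²*M + 43 = M*Y² + 43 = 43 + M*Y²)
p(U, E) = -2 + 102/E + U/11 (p(U, E) = -2 + (U/11 + 102/E) = -2 + (102/E + U/11) = -2 + 102/E + U/11)
W(-128, 24) + p(-1*(-2)*6, 104) = (43 + 24*(-128)²) + (-2 + 102/104 + (-1*(-2)*6)/11) = (43 + 24*16384) + (-2 + 102*(1/104) + (2*6)/11) = (43 + 393216) + (-2 + 51/52 + (1/11)*12) = 393259 + (-2 + 51/52 + 12/11) = 393259 + 41/572 = 224944189/572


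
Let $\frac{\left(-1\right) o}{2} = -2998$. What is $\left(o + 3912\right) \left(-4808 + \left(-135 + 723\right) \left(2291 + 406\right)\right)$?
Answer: $15664825424$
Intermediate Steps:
$o = 5996$ ($o = \left(-2\right) \left(-2998\right) = 5996$)
$\left(o + 3912\right) \left(-4808 + \left(-135 + 723\right) \left(2291 + 406\right)\right) = \left(5996 + 3912\right) \left(-4808 + \left(-135 + 723\right) \left(2291 + 406\right)\right) = 9908 \left(-4808 + 588 \cdot 2697\right) = 9908 \left(-4808 + 1585836\right) = 9908 \cdot 1581028 = 15664825424$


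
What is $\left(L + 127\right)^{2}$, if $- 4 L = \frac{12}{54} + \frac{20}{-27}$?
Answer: $\frac{47128225}{2916} \approx 16162.0$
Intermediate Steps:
$L = \frac{7}{54}$ ($L = - \frac{\frac{12}{54} + \frac{20}{-27}}{4} = - \frac{12 \cdot \frac{1}{54} + 20 \left(- \frac{1}{27}\right)}{4} = - \frac{\frac{2}{9} - \frac{20}{27}}{4} = \left(- \frac{1}{4}\right) \left(- \frac{14}{27}\right) = \frac{7}{54} \approx 0.12963$)
$\left(L + 127\right)^{2} = \left(\frac{7}{54} + 127\right)^{2} = \left(\frac{6865}{54}\right)^{2} = \frac{47128225}{2916}$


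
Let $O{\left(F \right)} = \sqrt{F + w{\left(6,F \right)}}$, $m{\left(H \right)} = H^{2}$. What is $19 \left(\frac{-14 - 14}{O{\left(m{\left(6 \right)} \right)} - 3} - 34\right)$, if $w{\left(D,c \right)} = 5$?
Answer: $- \frac{5567}{8} - \frac{133 \sqrt{41}}{8} \approx -802.33$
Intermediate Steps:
$O{\left(F \right)} = \sqrt{5 + F}$ ($O{\left(F \right)} = \sqrt{F + 5} = \sqrt{5 + F}$)
$19 \left(\frac{-14 - 14}{O{\left(m{\left(6 \right)} \right)} - 3} - 34\right) = 19 \left(\frac{-14 - 14}{\sqrt{5 + 6^{2}} - 3} - 34\right) = 19 \left(- \frac{28}{\sqrt{5 + 36} - 3} - 34\right) = 19 \left(- \frac{28}{\sqrt{41} - 3} - 34\right) = 19 \left(- \frac{28}{-3 + \sqrt{41}} - 34\right) = 19 \left(-34 - \frac{28}{-3 + \sqrt{41}}\right) = -646 - \frac{532}{-3 + \sqrt{41}}$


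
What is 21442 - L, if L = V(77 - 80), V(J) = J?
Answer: 21445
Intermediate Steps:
L = -3 (L = 77 - 80 = -3)
21442 - L = 21442 - 1*(-3) = 21442 + 3 = 21445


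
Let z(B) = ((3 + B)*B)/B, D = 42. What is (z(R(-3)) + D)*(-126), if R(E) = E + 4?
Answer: -5796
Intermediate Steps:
R(E) = 4 + E
z(B) = 3 + B (z(B) = (B*(3 + B))/B = 3 + B)
(z(R(-3)) + D)*(-126) = ((3 + (4 - 3)) + 42)*(-126) = ((3 + 1) + 42)*(-126) = (4 + 42)*(-126) = 46*(-126) = -5796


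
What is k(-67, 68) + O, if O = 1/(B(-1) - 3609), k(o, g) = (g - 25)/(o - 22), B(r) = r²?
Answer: -155233/321112 ≈ -0.48342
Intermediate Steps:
k(o, g) = (-25 + g)/(-22 + o)
O = -1/3608 (O = 1/((-1)² - 3609) = 1/(1 - 3609) = 1/(-3608) = -1/3608 ≈ -0.00027716)
k(-67, 68) + O = (-25 + 68)/(-22 - 67) - 1/3608 = 43/(-89) - 1/3608 = -1/89*43 - 1/3608 = -43/89 - 1/3608 = -155233/321112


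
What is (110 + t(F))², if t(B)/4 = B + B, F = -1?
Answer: 10404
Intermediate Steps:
t(B) = 8*B (t(B) = 4*(B + B) = 4*(2*B) = 8*B)
(110 + t(F))² = (110 + 8*(-1))² = (110 - 8)² = 102² = 10404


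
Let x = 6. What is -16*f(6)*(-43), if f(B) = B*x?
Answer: 24768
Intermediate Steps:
f(B) = 6*B (f(B) = B*6 = 6*B)
-16*f(6)*(-43) = -96*6*(-43) = -16*36*(-43) = -576*(-43) = 24768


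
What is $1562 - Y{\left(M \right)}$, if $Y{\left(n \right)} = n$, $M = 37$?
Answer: $1525$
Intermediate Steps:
$1562 - Y{\left(M \right)} = 1562 - 37 = 1525$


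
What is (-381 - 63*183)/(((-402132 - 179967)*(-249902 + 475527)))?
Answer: 794/8755739125 ≈ 9.0683e-8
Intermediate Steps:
(-381 - 63*183)/(((-402132 - 179967)*(-249902 + 475527))) = (-381 - 11529)/((-582099*225625)) = -11910/(-131336086875) = -11910*(-1/131336086875) = 794/8755739125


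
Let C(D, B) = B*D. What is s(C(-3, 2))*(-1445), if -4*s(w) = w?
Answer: -4335/2 ≈ -2167.5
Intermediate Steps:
s(w) = -w/4
s(C(-3, 2))*(-1445) = -(-3)/2*(-1445) = -¼*(-6)*(-1445) = (3/2)*(-1445) = -4335/2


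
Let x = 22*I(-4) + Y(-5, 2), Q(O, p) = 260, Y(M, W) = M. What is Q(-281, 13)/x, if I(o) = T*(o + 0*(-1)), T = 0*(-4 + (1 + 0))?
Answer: -52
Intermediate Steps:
T = 0 (T = 0*(-4 + 1) = 0*(-3) = 0)
I(o) = 0 (I(o) = 0*(o + 0*(-1)) = 0*(o + 0) = 0*o = 0)
x = -5 (x = 22*0 - 5 = 0 - 5 = -5)
Q(-281, 13)/x = 260/(-5) = 260*(-⅕) = -52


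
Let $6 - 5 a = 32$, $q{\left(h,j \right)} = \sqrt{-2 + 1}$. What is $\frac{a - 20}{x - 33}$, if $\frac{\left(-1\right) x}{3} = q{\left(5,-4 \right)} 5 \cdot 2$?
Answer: $\frac{462}{1105} - \frac{84 i}{221} \approx 0.4181 - 0.38009 i$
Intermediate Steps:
$q{\left(h,j \right)} = i$ ($q{\left(h,j \right)} = \sqrt{-1} = i$)
$x = - 30 i$ ($x = - 3 i 5 \cdot 2 = - 3 \cdot 5 i 2 = - 3 \cdot 10 i = - 30 i \approx - 30.0 i$)
$a = - \frac{26}{5}$ ($a = \frac{6}{5} - \frac{32}{5} = - \frac{26}{5} \approx -5.2$)
$\frac{a - 20}{x - 33} = \frac{- \frac{26}{5} - 20}{- 30 i - 33} = \frac{1}{-33 - 30 i} \left(- \frac{126}{5}\right) = \frac{-33 + 30 i}{1989} \left(- \frac{126}{5}\right) = - \frac{14 \left(-33 + 30 i\right)}{1105}$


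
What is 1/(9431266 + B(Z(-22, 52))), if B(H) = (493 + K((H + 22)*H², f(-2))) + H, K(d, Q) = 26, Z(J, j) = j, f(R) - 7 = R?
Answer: 1/9431837 ≈ 1.0602e-7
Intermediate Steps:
f(R) = 7 + R
B(H) = 519 + H (B(H) = (493 + 26) + H = 519 + H)
1/(9431266 + B(Z(-22, 52))) = 1/(9431266 + (519 + 52)) = 1/(9431266 + 571) = 1/9431837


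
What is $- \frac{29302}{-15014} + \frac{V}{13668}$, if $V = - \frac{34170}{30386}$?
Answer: $\frac{890333037}{456215404} \approx 1.9516$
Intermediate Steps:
$V = - \frac{17085}{15193}$ ($V = \left(-34170\right) \frac{1}{30386} = - \frac{17085}{15193} \approx -1.1245$)
$- \frac{29302}{-15014} + \frac{V}{13668} = - \frac{29302}{-15014} - \frac{17085}{15193 \cdot 13668} = \left(-29302\right) \left(- \frac{1}{15014}\right) - \frac{5}{60772} = \frac{14651}{7507} - \frac{5}{60772} = \frac{890333037}{456215404}$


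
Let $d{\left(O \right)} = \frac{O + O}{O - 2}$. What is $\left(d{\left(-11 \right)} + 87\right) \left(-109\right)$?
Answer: $- \frac{125677}{13} \approx -9667.5$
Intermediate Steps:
$d{\left(O \right)} = \frac{2 O}{-2 + O}$
$\left(d{\left(-11 \right)} + 87\right) \left(-109\right) = \left(2 \left(-11\right) \frac{1}{-2 - 11} + 87\right) \left(-109\right) = \left(2 \left(-11\right) \frac{1}{-13} + 87\right) \left(-109\right) = \left(2 \left(-11\right) \left(- \frac{1}{13}\right) + 87\right) \left(-109\right) = \left(\frac{22}{13} + 87\right) \left(-109\right) = \frac{1153}{13} \left(-109\right) = - \frac{125677}{13}$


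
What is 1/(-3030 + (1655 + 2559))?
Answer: 1/1184 ≈ 0.00084459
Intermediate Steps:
1/(-3030 + (1655 + 2559)) = 1/(-3030 + 4214) = 1/1184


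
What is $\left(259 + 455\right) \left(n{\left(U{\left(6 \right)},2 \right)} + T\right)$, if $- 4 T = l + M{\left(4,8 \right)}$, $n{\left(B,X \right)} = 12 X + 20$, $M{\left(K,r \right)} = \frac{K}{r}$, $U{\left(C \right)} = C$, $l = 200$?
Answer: $- \frac{17493}{4} \approx -4373.3$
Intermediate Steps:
$n{\left(B,X \right)} = 20 + 12 X$
$T = - \frac{401}{8}$ ($T = - \frac{200 + \frac{4}{8}}{4} = - \frac{200 + 4 \cdot \frac{1}{8}}{4} = - \frac{200 + \frac{1}{2}}{4} = \left(- \frac{1}{4}\right) \frac{401}{2} = - \frac{401}{8} \approx -50.125$)
$\left(259 + 455\right) \left(n{\left(U{\left(6 \right)},2 \right)} + T\right) = \left(259 + 455\right) \left(\left(20 + 12 \cdot 2\right) - \frac{401}{8}\right) = 714 \left(\left(20 + 24\right) - \frac{401}{8}\right) = 714 \left(44 - \frac{401}{8}\right) = 714 \left(- \frac{49}{8}\right) = - \frac{17493}{4}$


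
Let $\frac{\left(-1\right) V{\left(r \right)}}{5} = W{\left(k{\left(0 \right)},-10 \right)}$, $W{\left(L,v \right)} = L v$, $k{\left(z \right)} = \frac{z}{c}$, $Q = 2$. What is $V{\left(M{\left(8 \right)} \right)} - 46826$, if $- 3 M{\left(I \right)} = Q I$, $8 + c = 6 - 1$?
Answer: $-46826$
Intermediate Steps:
$c = -3$ ($c = -8 + \left(6 - 1\right) = -8 + 5 = -3$)
$k{\left(z \right)} = - \frac{z}{3}$ ($k{\left(z \right)} = \frac{z}{-3} = z \left(- \frac{1}{3}\right) = - \frac{z}{3}$)
$M{\left(I \right)} = - \frac{2 I}{3}$
$V{\left(r \right)} = 0$ ($V{\left(r \right)} = - 5 \left(- \frac{1}{3}\right) 0 \left(-10\right) = - 5 \cdot 0 \left(-10\right) = \left(-5\right) 0 = 0$)
$V{\left(M{\left(8 \right)} \right)} - 46826 = 0 - 46826 = -46826$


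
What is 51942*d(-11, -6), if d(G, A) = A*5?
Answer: -1558260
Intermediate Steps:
d(G, A) = 5*A
51942*d(-11, -6) = 51942*(5*(-6)) = 51942*(-30) = -1558260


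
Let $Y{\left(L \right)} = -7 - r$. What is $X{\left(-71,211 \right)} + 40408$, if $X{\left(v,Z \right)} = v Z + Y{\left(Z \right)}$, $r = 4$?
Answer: $25416$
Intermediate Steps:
$Y{\left(L \right)} = -11$ ($Y{\left(L \right)} = -7 - 4 = -11$)
$X{\left(v,Z \right)} = -11 + Z v$ ($X{\left(v,Z \right)} = v Z - 11 = Z v - 11 = -11 + Z v$)
$X{\left(-71,211 \right)} + 40408 = \left(-11 + 211 \left(-71\right)\right) + 40408 = \left(-11 - 14981\right) + 40408 = -14992 + 40408 = 25416$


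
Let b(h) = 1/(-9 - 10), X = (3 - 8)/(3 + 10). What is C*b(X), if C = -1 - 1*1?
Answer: 2/19 ≈ 0.10526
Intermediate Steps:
X = -5/13 ≈ -0.38462
b(h) = -1/19 (b(h) = 1/(-19) = -1/19)
C = -2 (C = -1 - 1 = -2)
C*b(X) = -2*(-1/19) = 2/19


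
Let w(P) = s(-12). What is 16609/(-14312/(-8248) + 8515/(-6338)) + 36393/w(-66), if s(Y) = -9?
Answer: 98180502793/2559717 ≈ 38356.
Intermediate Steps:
w(P) = -9
16609/(-14312/(-8248) + 8515/(-6338)) + 36393/w(-66) = 16609/(-14312/(-8248) + 8515/(-6338)) + 36393/(-9) = 16609/(-14312*(-1/8248) + 8515*(-1/6338)) + 36393*(-1/9) = 16609/(1789/1031 - 8515/6338) - 12131/3 = 16609/(2559717/6534478) - 12131/3 = 16609*(6534478/2559717) - 12131/3 = 108531145102/2559717 - 12131/3 = 98180502793/2559717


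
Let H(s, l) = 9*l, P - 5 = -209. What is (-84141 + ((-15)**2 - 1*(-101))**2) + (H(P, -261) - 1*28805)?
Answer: -9019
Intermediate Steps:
P = -204 (P = 5 - 209 = -204)
(-84141 + ((-15)**2 - 1*(-101))**2) + (H(P, -261) - 1*28805) = (-84141 + ((-15)**2 - 1*(-101))**2) + (9*(-261) - 1*28805) = (-84141 + (225 + 101)**2) + (-2349 - 28805) = (-84141 + 326**2) - 31154 = (-84141 + 106276) - 31154 = 22135 - 31154 = -9019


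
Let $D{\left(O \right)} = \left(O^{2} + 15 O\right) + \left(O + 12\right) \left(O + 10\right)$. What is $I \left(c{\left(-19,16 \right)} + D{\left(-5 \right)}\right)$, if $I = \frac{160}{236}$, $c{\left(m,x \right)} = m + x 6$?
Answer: $\frac{2480}{59} \approx 42.034$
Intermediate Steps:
$c{\left(m,x \right)} = m + 6 x$
$I = \frac{40}{59}$ ($I = 160 \cdot \frac{1}{236} = \frac{40}{59} \approx 0.67797$)
$D{\left(O \right)} = O^{2} + 15 O + \left(10 + O\right) \left(12 + O\right)$ ($D{\left(O \right)} = \left(O^{2} + 15 O\right) + \left(12 + O\right) \left(10 + O\right) = \left(O^{2} + 15 O\right) + \left(10 + O\right) \left(12 + O\right) = O^{2} + 15 O + \left(10 + O\right) \left(12 + O\right)$)
$I \left(c{\left(-19,16 \right)} + D{\left(-5 \right)}\right) = \frac{40 \left(\left(-19 + 6 \cdot 16\right) + \left(120 + 2 \left(-5\right)^{2} + 37 \left(-5\right)\right)\right)}{59} = \frac{40 \left(\left(-19 + 96\right) + \left(120 + 2 \cdot 25 - 185\right)\right)}{59} = \frac{40 \left(77 + \left(120 + 50 - 185\right)\right)}{59} = \frac{40 \left(77 - 15\right)}{59} = \frac{40}{59} \cdot 62 = \frac{2480}{59}$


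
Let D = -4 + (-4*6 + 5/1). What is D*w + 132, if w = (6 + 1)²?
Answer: -995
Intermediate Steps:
w = 49 (w = 7² = 49)
D = -23 (D = -4 + (-24 + 5*1) = -4 + (-24 + 5) = -4 - 19 = -23)
D*w + 132 = -23*49 + 132 = -1127 + 132 = -995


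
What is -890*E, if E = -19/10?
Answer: 1691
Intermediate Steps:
E = -19/10 (E = -19*⅒ = -19/10 ≈ -1.9000)
-890*E = -890*(-19/10) = 1691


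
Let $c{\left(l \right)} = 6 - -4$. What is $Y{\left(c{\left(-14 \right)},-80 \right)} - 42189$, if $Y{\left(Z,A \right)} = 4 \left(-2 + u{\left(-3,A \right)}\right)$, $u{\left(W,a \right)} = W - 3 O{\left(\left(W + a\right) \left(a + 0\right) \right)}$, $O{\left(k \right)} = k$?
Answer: $-121889$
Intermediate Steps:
$c{\left(l \right)} = 10$ ($c{\left(l \right)} = 6 + 4 = 10$)
$u{\left(W,a \right)} = W - 3 a \left(W + a\right)$ ($u{\left(W,a \right)} = W - 3 \left(W + a\right) \left(a + 0\right) = W - 3 \left(W + a\right) a = W - 3 a \left(W + a\right)$)
$Y{\left(Z,A \right)} = -20 - 12 A \left(-3 + A\right)$ ($Y{\left(Z,A \right)} = 4 \left(-2 - \left(3 + 3 A \left(-3 + A\right)\right)\right) = 4 \left(-5 - 3 A \left(-3 + A\right)\right) = -20 - 12 A \left(-3 + A\right)$)
$Y{\left(c{\left(-14 \right)},-80 \right)} - 42189 = \left(-20 - 12 \left(-80\right)^{2} + 36 \left(-80\right)\right) - 42189 = \left(-20 - 76800 - 2880\right) - 42189 = -79700 - 42189 = -121889$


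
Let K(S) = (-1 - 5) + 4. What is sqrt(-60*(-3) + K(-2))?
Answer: sqrt(178) ≈ 13.342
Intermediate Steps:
K(S) = -2 (K(S) = -6 + 4 = -2)
sqrt(-60*(-3) + K(-2)) = sqrt(-60*(-3) - 2) = sqrt(180 - 2) = sqrt(178)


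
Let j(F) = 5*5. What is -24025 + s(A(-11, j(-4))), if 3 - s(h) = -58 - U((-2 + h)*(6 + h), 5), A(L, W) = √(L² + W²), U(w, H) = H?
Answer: -23959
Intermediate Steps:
j(F) = 25
s(h) = 66 (s(h) = 3 - (-58 - 1*5) = 3 - (-58 - 5) = 3 - 1*(-63) = 3 + 63 = 66)
-24025 + s(A(-11, j(-4))) = -24025 + 66 = -23959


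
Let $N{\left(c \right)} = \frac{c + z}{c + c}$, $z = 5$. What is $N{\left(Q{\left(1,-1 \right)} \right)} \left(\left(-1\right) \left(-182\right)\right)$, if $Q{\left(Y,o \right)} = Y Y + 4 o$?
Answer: $- \frac{182}{3} \approx -60.667$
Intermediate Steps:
$Q{\left(Y,o \right)} = Y^{2} + 4 o$
$N{\left(c \right)} = \frac{5 + c}{2 c}$ ($N{\left(c \right)} = \frac{c + 5}{c + c} = \frac{5 + c}{2 c}$)
$N{\left(Q{\left(1,-1 \right)} \right)} \left(\left(-1\right) \left(-182\right)\right) = \frac{5 + \left(1^{2} + 4 \left(-1\right)\right)}{2 \left(1^{2} + 4 \left(-1\right)\right)} \left(\left(-1\right) \left(-182\right)\right) = \frac{5 + \left(1 - 4\right)}{2 \left(1 - 4\right)} 182 = \frac{5 - 3}{2 \left(-3\right)} 182 = \frac{1}{2} \left(- \frac{1}{3}\right) 2 \cdot 182 = \left(- \frac{1}{3}\right) 182 = - \frac{182}{3}$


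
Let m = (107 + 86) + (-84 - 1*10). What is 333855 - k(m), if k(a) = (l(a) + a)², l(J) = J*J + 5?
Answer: -97775170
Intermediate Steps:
m = 99 (m = 193 + (-84 - 10) = 193 - 94 = 99)
l(J) = 5 + J² (l(J) = J² + 5 = 5 + J²)
k(a) = (5 + a + a²)² (k(a) = ((5 + a²) + a)² = (5 + a + a²)²)
333855 - k(m) = 333855 - (5 + 99 + 99²)² = 333855 - (5 + 99 + 9801)² = 333855 - 1*9905² = 333855 - 1*98109025 = 333855 - 98109025 = -97775170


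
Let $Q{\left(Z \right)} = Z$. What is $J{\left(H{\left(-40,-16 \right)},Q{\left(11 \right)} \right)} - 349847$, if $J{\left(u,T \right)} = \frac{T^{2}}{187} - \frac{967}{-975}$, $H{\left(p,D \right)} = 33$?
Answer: $- \frac{5798686861}{16575} \approx -3.4985 \cdot 10^{5}$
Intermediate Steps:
$J{\left(u,T \right)} = \frac{967}{975} + \frac{T^{2}}{187}$ ($J{\left(u,T \right)} = T^{2} \cdot \frac{1}{187} - - \frac{967}{975} = \frac{T^{2}}{187} + \frac{967}{975} = \frac{967}{975} + \frac{T^{2}}{187}$)
$J{\left(H{\left(-40,-16 \right)},Q{\left(11 \right)} \right)} - 349847 = \left(\frac{967}{975} + \frac{11^{2}}{187}\right) - 349847 = \left(\frac{967}{975} + \frac{1}{187} \cdot 121\right) - 349847 = \left(\frac{967}{975} + \frac{11}{17}\right) - 349847 = \frac{27164}{16575} - 349847 = - \frac{5798686861}{16575}$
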